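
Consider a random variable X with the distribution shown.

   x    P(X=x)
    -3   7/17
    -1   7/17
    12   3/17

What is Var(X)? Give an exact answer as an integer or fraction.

8470/289

E[X] = (7/17)·(-3) + (7/17)·(-1) + (3/17)·12 = 8/17
E[X²] = (7/17)·9 + (7/17)·1 + (3/17)·144 = 502/17
Var(X) = 502/17 − (8/17)² = 8470/289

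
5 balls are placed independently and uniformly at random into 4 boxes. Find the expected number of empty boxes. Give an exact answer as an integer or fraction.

243/256

Let Xⱼ=1 if box j is empty. P(Xⱼ=1) = ((4-1)/4)^5 = 243/1024.
By linearity, E[#empty] = 4·243/1024 = 243/256.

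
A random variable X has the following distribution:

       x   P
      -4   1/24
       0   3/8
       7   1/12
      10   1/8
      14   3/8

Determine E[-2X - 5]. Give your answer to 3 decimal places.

E[-2x-5] = (1/24)·3 + (3/8)·(-5) + (1/12)·(-19) + (1/8)·(-25) + (3/8)·(-33)
     = -113/6 ≈ -18.833

-18.833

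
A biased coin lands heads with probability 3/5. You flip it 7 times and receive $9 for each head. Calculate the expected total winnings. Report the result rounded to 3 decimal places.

E[#heads] = 7·3/5 = 21/5 (linearity over flips).
E[winnings] = 9·21/5 = 189/5.
≈ 37.800

$37.800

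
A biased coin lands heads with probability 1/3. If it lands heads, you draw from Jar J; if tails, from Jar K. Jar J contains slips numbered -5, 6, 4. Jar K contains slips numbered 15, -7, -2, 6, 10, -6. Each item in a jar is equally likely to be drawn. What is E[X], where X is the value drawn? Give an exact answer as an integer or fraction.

7/3

E[X | Jar J] = (-5 + 6 + 4)/3 = 5/3
E[X | Jar K] = (15 − 7 − 2 + 6 + 10 − 6)/6 = 8/3
E[X] = (1/3)·5/3 + (2/3)·8/3 = 7/3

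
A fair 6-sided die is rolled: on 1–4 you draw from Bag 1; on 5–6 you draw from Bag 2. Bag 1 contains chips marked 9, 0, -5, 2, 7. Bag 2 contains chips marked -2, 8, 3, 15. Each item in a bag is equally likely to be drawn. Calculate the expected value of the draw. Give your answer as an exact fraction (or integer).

56/15

E[X | Bag 1] = (9 + 0 − 5 + 2 + 7)/5 = 13/5
E[X | Bag 2] = (-2 + 8 + 3 + 15)/4 = 6
E[X] = (2/3)·13/5 + (1/3)·6 = 56/15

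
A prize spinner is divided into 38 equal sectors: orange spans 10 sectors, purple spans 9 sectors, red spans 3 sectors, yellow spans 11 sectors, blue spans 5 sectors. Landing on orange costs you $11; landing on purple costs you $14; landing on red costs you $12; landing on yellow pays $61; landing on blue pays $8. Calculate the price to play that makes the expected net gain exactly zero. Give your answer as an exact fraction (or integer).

E[payout] = (10/38)·(-11) + (9/38)·(-14) + (3/38)·(-12) + (11/38)·61 + (5/38)·8 = 439/38
Fair fee = E[payout] = 439/38

439/38 dollars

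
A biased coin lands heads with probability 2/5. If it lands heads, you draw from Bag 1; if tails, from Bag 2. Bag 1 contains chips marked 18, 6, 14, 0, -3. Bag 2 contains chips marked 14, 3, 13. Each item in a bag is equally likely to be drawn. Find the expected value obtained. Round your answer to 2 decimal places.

E[X | Bag 1] = (18 + 6 + 14 + 0 − 3)/5 = 7
E[X | Bag 2] = (14 + 3 + 13)/3 = 10
E[X] = (2/5)·7 + (3/5)·10 = 44/5 ≈ 8.80

8.80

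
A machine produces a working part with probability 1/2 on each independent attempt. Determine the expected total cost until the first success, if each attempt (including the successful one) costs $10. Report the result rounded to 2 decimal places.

E[#attempts] = 1/p = 2; E[cost] = 10·2 = 20.
≈ 20.00

$20.00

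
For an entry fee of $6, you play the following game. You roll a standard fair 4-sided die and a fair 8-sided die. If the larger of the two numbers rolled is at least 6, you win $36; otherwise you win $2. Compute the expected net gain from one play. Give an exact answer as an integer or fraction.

E[payout] = (5/8)·2 + (3/8)·36 = 59/4
Expected profit = 59/4 − 6 = 35/4

35/4 dollars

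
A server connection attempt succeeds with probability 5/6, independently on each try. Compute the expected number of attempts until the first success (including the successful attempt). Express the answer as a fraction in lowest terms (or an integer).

For a geometric distribution, E[trials] = 1/p = 1/(5/6) = 6/5.

6/5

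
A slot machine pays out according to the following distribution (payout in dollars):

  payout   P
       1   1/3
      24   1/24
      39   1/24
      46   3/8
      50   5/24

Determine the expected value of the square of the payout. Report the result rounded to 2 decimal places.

E[X²] = (1/3)·1 + (1/24)·576 + (1/24)·1521 + (3/8)·2116 + (5/24)·2500
     = 33649/24 ≈ 1402.04

1402.04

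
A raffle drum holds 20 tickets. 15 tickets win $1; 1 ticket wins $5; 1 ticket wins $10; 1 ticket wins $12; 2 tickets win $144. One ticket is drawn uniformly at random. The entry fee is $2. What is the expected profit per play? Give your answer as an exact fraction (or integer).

29/2 dollars

E[payout] = (15/20)·1 + (1/20)·5 + (1/20)·10 + (1/20)·12 + (2/20)·144 = 33/2
Expected profit = 33/2 − 2 = 29/2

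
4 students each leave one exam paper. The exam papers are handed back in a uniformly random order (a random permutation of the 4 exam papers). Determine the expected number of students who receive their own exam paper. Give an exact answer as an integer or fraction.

1

Let Xᵢ = 1 if person i gets their own exam paper. For each i, P(Xᵢ=1) = 1/4.
By linearity of expectation, E[X₁+…+X_4] = 4·(1/4) = 1.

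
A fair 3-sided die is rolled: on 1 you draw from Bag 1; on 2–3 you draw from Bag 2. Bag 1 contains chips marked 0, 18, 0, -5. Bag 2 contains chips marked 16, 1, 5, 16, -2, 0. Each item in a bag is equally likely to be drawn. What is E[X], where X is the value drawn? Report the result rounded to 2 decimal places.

5.08

E[X | Bag 1] = (0 + 18 + 0 − 5)/4 = 13/4
E[X | Bag 2] = (16 + 1 + 5 + 16 − 2 + 0)/6 = 6
E[X] = (1/3)·13/4 + (2/3)·6 = 61/12 ≈ 5.08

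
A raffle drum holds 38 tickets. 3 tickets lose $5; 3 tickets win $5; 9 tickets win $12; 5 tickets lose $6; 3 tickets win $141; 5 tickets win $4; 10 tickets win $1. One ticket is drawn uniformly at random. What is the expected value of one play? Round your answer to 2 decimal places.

$13.97

E[payout] = (3/38)·(-5) + (3/38)·5 + (9/38)·12 + (5/38)·(-6) + (3/38)·141 + (5/38)·4 + (10/38)·1 = 531/38
≈ $13.97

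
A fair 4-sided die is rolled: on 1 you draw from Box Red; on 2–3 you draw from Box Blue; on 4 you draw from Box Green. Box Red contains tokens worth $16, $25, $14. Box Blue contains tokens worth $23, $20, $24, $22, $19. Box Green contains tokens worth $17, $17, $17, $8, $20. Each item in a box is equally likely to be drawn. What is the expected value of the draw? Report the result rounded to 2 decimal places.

E[X | Box Red] = (16 + 25 + 14)/3 = 55/3
E[X | Box Blue] = (23 + 20 + 24 + 22 + 19)/5 = 108/5
E[X | Box Green] = (17 + 17 + 17 + 8 + 20)/5 = 79/5
E[X] = (1/4)·55/3 + (1/2)·108/5 + (1/4)·79/5 = 58/3 ≈ 19.33

$19.33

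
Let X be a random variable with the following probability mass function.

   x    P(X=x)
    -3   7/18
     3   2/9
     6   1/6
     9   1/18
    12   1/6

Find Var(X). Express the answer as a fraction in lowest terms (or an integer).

31

E[X] = (7/18)·(-3) + (2/9)·3 + (1/6)·6 + (1/18)·9 + (1/6)·12 = 3
E[X²] = (7/18)·9 + (2/9)·9 + (1/6)·36 + (1/18)·81 + (1/6)·144 = 40
Var(X) = 40 − (3)² = 31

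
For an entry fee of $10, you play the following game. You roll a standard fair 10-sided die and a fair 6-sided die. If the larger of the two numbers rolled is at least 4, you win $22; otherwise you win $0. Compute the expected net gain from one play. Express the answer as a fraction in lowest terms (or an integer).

E[payout] = (3/20)·0 + (17/20)·22 = 187/10
Expected profit = 187/10 − 10 = 87/10

87/10 dollars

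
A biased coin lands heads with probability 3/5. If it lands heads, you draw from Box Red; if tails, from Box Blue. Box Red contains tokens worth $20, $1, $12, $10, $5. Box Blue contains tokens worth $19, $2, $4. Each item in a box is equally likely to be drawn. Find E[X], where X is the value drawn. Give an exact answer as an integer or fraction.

E[X | Box Red] = (20 + 1 + 12 + 10 + 5)/5 = 48/5
E[X | Box Blue] = (19 + 2 + 4)/3 = 25/3
E[X] = (3/5)·48/5 + (2/5)·25/3 = 682/75

682/75 dollars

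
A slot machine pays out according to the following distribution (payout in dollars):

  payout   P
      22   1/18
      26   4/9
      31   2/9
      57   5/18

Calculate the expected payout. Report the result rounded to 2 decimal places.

E[X] = (1/18)·22 + (4/9)·26 + (2/9)·31 + (5/18)·57
     = 71/2 ≈ 35.50

$35.50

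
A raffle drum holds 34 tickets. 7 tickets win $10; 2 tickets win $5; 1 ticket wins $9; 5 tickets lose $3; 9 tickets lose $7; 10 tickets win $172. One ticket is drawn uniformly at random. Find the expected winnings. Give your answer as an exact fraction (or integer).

E[payout] = (7/34)·10 + (2/34)·5 + (1/34)·9 + (5/34)·(-3) + (9/34)·(-7) + (10/34)·172 = 1731/34

1731/34 dollars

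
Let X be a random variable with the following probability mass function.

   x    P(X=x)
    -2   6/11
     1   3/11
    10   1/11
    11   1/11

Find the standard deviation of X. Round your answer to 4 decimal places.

E[X] = 12/11, E[X²] = 248/11
Var(X) = E[X²] − (E[X])² = 248/11 − 144/121 = 2584/121
SD(X) = √(2584/121) ≈ 4.6212

4.6212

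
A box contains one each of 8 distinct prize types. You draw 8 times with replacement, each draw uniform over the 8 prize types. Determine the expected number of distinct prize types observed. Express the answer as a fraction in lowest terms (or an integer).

11012415/2097152

Let Xⱼ=1 if type j appears at least once. P(Xⱼ=1) = 1 − ((8−1)/8)^8 = 11012415/16777216.
E[#distinct] = 8·11012415/16777216 = 11012415/2097152.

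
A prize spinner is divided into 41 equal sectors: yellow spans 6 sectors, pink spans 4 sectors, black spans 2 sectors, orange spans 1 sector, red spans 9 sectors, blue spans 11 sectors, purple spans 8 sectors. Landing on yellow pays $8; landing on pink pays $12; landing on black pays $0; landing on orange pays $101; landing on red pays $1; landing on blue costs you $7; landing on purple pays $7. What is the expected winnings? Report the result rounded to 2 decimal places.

E[payout] = (6/41)·8 + (4/41)·12 + (2/41)·0 + (1/41)·101 + (9/41)·1 + (11/41)·(-7) + (8/41)·7 = 185/41
≈ $4.51

$4.51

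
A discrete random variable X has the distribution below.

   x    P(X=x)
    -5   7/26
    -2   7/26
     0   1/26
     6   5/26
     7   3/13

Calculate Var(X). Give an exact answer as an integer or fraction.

E[X] = (7/26)·(-5) + (7/26)·(-2) + (1/26)·0 + (5/26)·6 + (3/13)·7 = 23/26
E[X²] = (7/26)·25 + (7/26)·4 + (1/26)·0 + (5/26)·36 + (3/13)·49 = 677/26
Var(X) = 677/26 − (23/26)² = 17073/676

17073/676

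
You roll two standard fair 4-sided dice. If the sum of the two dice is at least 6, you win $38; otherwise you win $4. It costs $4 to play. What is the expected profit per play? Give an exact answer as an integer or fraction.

51/4 dollars

E[payout] = (5/8)·4 + (3/8)·38 = 67/4
Expected profit = 67/4 − 4 = 51/4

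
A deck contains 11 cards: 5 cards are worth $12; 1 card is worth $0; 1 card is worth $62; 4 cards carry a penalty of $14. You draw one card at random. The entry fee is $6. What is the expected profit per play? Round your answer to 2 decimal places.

E[payout] = (5/11)·12 + (1/11)·0 + (1/11)·62 + (4/11)·(-14) = 6
Expected profit = 6 − 6 = 0 ≈ $0.00

$0.00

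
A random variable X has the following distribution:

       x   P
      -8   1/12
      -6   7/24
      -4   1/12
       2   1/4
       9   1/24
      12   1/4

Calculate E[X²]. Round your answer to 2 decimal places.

E[X²] = (1/12)·64 + (7/24)·36 + (1/12)·16 + (1/4)·4 + (1/24)·81 + (1/4)·144
     = 1381/24 ≈ 57.54

57.54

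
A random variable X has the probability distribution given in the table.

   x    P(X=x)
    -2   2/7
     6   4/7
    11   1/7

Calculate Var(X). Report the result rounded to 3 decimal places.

19.388

E[X] = (2/7)·(-2) + (4/7)·6 + (1/7)·11 = 31/7
E[X²] = (2/7)·4 + (4/7)·36 + (1/7)·121 = 39
Var(X) = 39 − (31/7)² = 950/49 ≈ 19.388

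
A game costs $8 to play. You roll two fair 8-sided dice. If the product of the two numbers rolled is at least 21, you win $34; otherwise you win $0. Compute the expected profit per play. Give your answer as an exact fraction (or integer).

93/16 dollars

E[payout] = (19/32)·0 + (13/32)·34 = 221/16
Expected profit = 221/16 − 8 = 93/16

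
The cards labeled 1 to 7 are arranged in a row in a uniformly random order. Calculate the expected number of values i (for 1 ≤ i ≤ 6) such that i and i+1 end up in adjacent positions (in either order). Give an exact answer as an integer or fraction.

For each i ∈ {1,…,6}, let Xᵢ = 1 if i and i+1 are adjacent. P(Xᵢ=1) = 2·(7−1)!/7! = 2/7.
By linearity, E[ΣXᵢ] = (6)·(2/7) = 12/7.

12/7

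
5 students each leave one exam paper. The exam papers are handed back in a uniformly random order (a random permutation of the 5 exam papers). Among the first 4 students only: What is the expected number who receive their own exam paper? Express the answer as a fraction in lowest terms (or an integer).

Let Xᵢ = 1 if person i gets their own exam paper. For each i, P(Xᵢ=1) = 1/5.
By linearity of expectation, E[X₁+…+X_4] = 4·(1/5) = 4/5.

4/5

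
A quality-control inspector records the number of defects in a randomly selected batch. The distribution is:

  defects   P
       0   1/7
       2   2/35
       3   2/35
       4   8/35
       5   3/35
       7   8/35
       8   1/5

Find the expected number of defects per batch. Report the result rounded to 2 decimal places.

4.83

E[X] = (1/7)·0 + (2/35)·2 + (2/35)·3 + (8/35)·4 + (3/35)·5 + (8/35)·7 + (1/5)·8
     = 169/35 ≈ 4.83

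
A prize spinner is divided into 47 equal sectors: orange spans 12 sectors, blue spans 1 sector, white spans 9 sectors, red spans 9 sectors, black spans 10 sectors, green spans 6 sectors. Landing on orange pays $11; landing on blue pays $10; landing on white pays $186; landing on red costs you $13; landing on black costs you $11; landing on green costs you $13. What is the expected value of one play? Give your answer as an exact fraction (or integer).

1511/47 dollars

E[payout] = (12/47)·11 + (1/47)·10 + (9/47)·186 + (9/47)·(-13) + (10/47)·(-11) + (6/47)·(-13) = 1511/47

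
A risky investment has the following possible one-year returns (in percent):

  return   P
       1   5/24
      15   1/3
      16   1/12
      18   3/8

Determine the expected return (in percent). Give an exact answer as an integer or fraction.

319/24

E[X] = (5/24)·1 + (1/3)·15 + (1/12)·16 + (3/8)·18
     = 319/24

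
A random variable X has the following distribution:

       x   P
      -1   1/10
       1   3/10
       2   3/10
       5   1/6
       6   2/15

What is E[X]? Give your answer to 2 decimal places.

2.43

E[X] = (1/10)·(-1) + (3/10)·1 + (3/10)·2 + (1/6)·5 + (2/15)·6
     = 73/30 ≈ 2.43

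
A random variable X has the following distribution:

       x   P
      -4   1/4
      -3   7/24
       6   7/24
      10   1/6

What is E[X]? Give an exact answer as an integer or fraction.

E[X] = (1/4)·(-4) + (7/24)·(-3) + (7/24)·6 + (1/6)·10
     = 37/24

37/24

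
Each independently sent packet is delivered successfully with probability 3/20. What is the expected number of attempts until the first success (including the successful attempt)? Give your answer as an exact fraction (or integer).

20/3

For a geometric distribution, E[trials] = 1/p = 1/(3/20) = 20/3.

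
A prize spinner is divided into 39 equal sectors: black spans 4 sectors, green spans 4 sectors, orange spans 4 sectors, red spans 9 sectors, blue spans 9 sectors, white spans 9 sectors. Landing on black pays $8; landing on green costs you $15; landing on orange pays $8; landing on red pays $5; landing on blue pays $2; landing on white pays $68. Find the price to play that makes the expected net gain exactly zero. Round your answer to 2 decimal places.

E[payout] = (4/39)·8 + (4/39)·(-15) + (4/39)·8 + (9/39)·5 + (9/39)·2 + (9/39)·68 = 679/39
Fair fee = E[payout] = 679/39 ≈ $17.41

$17.41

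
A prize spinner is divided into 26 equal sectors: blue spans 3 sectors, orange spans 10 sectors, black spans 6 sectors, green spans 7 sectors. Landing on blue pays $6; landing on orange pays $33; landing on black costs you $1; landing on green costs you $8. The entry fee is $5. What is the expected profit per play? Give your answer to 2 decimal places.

E[payout] = (3/26)·6 + (10/26)·33 + (6/26)·(-1) + (7/26)·(-8) = 11
Expected profit = 11 − 5 = 6 ≈ $6.00

$6.00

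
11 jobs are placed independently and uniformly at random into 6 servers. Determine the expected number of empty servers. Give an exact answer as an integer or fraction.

48828125/60466176

Let Xⱼ=1 if server j is empty. P(Xⱼ=1) = ((6-1)/6)^11 = 48828125/362797056.
By linearity, E[#empty] = 6·48828125/362797056 = 48828125/60466176.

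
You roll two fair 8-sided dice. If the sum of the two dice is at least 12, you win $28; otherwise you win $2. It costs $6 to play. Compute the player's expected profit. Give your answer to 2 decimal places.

$2.09

E[payout] = (49/64)·2 + (15/64)·28 = 259/32
Expected profit = 259/32 − 6 = 67/32 ≈ $2.09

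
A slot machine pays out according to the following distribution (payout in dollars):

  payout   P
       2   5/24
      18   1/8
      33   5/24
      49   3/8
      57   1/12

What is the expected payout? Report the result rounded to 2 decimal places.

E[X] = (5/24)·2 + (1/8)·18 + (5/24)·33 + (3/8)·49 + (1/12)·57
     = 98/3 ≈ 32.67

$32.67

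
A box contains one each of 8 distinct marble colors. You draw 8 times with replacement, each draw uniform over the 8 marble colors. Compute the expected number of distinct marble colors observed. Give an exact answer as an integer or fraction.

11012415/2097152

Let Xⱼ=1 if type j appears at least once. P(Xⱼ=1) = 1 − ((8−1)/8)^8 = 11012415/16777216.
E[#distinct] = 8·11012415/16777216 = 11012415/2097152.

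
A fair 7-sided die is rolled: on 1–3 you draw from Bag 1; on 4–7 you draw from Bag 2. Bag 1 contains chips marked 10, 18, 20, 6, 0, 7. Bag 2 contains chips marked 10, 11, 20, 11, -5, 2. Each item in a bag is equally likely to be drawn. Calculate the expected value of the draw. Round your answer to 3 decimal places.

9.024

E[X | Bag 1] = (10 + 18 + 20 + 6 + 0 + 7)/6 = 61/6
E[X | Bag 2] = (10 + 11 + 20 + 11 − 5 + 2)/6 = 49/6
E[X] = (3/7)·61/6 + (4/7)·49/6 = 379/42 ≈ 9.024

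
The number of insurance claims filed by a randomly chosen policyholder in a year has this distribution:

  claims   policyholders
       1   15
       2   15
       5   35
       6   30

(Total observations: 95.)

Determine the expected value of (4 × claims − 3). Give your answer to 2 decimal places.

13.84

Total = 95, so P(claims=1) = 15/95, etc.
E[4x-3] = (3/19)·1 + (3/19)·5 + (7/19)·17 + (6/19)·21
     = 263/19 ≈ 13.84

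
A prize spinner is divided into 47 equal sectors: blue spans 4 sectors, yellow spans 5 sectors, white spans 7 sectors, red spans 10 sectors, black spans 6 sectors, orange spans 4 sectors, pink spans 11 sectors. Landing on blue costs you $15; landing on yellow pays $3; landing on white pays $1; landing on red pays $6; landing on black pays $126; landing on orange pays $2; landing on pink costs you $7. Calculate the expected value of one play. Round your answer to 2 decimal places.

E[payout] = (4/47)·(-15) + (5/47)·3 + (7/47)·1 + (10/47)·6 + (6/47)·126 + (4/47)·2 + (11/47)·(-7) = 709/47
≈ $15.09

$15.09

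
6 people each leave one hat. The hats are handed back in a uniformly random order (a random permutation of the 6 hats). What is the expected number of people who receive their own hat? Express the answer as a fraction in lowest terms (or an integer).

Let Xᵢ = 1 if person i gets their own hat. For each i, P(Xᵢ=1) = 1/6.
By linearity of expectation, E[X₁+…+X_6] = 6·(1/6) = 1.

1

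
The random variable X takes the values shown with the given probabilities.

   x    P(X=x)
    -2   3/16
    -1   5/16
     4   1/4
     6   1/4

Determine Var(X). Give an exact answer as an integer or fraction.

2759/256

E[X] = (3/16)·(-2) + (5/16)·(-1) + (1/4)·4 + (1/4)·6 = 29/16
E[X²] = (3/16)·4 + (5/16)·1 + (1/4)·16 + (1/4)·36 = 225/16
Var(X) = 225/16 − (29/16)² = 2759/256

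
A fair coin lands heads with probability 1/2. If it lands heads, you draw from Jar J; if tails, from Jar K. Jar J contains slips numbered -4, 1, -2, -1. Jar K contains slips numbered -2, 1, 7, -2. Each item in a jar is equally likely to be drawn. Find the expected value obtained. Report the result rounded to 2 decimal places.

-0.25

E[X | Jar J] = (-4 + 1 − 2 − 1)/4 = -3/2
E[X | Jar K] = (-2 + 1 + 7 − 2)/4 = 1
E[X] = (1/2)·(-3/2) + (1/2)·1 = -1/4 ≈ -0.25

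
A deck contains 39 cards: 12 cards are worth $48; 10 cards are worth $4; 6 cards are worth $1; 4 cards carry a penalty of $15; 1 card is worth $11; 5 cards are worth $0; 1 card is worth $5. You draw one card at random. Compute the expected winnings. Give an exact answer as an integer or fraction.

E[payout] = (12/39)·48 + (10/39)·4 + (6/39)·1 + (4/39)·(-15) + (1/39)·11 + (5/39)·0 + (1/39)·5 = 578/39

578/39 dollars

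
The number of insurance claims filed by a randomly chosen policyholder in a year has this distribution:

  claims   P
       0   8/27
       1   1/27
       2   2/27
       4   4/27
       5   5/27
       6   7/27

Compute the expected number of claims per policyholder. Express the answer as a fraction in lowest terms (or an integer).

E[X] = (8/27)·0 + (1/27)·1 + (2/27)·2 + (4/27)·4 + (5/27)·5 + (7/27)·6
     = 88/27

88/27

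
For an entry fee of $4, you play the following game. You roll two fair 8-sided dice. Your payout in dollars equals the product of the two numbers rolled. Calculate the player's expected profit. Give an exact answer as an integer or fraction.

Distribution of the product of the two numbers rolled: 1 w.p. 1/64, 2 w.p. 1/32, 3 w.p. 1/32, 4 w.p. 3/64, 5 w.p. 1/32, 6 w.p. 1/16, …
E[payout] = (1/64)·1 + (1/32)·2 + (1/32)·3 + (3/64)·4 + (1/32)·5 + (1/16)·6 + (1/32)·7 + (1/16)·8 + (1/64)·9 + (1/32)·10 + (1/16)·12 + (1/32)·14 + (1/32)·15 + (3/64)·16 + (1/32)·18 + (1/32)·20 + (1/32)·21 + (1/16)·24 + (1/64)·25 + (1/32)·28 + (1/32)·30 + (1/32)·32 + (1/32)·35 + (1/64)·36 + (1/32)·40 + (1/32)·42 + (1/32)·48 + (1/64)·49 + (1/32)·56 + (1/64)·64 = 81/4
Expected profit = 81/4 − 4 = 65/4

65/4 dollars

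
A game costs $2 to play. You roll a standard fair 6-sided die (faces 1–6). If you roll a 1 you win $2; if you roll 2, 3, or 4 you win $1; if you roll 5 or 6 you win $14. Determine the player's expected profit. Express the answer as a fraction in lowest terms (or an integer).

7/2 dollars

E[payout] = (1/2)·1 + (1/6)·2 + (1/3)·14 = 11/2
Expected profit = 11/2 − 2 = 7/2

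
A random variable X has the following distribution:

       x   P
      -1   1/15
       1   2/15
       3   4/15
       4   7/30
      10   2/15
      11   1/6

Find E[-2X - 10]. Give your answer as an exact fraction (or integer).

-299/15

E[-2x-10] = (1/15)·(-8) + (2/15)·(-12) + (4/15)·(-16) + (7/30)·(-18) + (2/15)·(-30) + (1/6)·(-32)
     = -299/15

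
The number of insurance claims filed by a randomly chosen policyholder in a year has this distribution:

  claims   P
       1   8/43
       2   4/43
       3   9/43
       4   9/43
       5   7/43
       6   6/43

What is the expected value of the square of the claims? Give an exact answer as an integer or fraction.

E[X²] = (8/43)·1 + (4/43)·4 + (9/43)·9 + (9/43)·16 + (7/43)·25 + (6/43)·36
     = 640/43

640/43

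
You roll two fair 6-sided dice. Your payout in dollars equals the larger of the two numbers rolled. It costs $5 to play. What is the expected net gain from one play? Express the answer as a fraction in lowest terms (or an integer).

-19/36 dollars

Distribution of the larger of the two numbers rolled: 1 w.p. 1/36, 2 w.p. 1/12, 3 w.p. 5/36, 4 w.p. 7/36, 5 w.p. 1/4, 6 w.p. 11/36
E[payout] = (1/36)·1 + (1/12)·2 + (5/36)·3 + (7/36)·4 + (1/4)·5 + (11/36)·6 = 161/36
Expected profit = 161/36 − 5 = -19/36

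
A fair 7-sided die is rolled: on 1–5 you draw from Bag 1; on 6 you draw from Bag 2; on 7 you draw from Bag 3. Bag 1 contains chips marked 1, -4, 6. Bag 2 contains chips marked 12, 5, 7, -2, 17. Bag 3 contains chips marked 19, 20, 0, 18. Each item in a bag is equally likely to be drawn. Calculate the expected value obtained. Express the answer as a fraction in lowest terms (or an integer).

E[X | Bag 1] = (1 − 4 + 6)/3 = 1
E[X | Bag 2] = (12 + 5 + 7 − 2 + 17)/5 = 39/5
E[X | Bag 3] = (19 + 20 + 0 + 18)/4 = 57/4
E[X] = (5/7)·1 + (1/7)·39/5 + (1/7)·57/4 = 541/140

541/140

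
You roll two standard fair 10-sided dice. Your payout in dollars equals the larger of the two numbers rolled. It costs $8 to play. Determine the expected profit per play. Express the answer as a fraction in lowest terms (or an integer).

Distribution of the larger of the two numbers rolled: 1 w.p. 1/100, 2 w.p. 3/100, 3 w.p. 1/20, 4 w.p. 7/100, 5 w.p. 9/100, 6 w.p. 11/100, …
E[payout] = (1/100)·1 + (3/100)·2 + (1/20)·3 + (7/100)·4 + (9/100)·5 + (11/100)·6 + (13/100)·7 + (3/20)·8 + (17/100)·9 + (19/100)·10 = 143/20
Expected profit = 143/20 − 8 = -17/20

-17/20 dollars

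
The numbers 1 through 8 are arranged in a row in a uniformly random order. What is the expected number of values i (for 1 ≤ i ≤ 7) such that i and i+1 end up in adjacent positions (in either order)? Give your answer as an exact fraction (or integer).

7/4

For each i ∈ {1,…,7}, let Xᵢ = 1 if i and i+1 are adjacent. P(Xᵢ=1) = 2·(8−1)!/8! = 2/8.
By linearity, E[ΣXᵢ] = (7)·(2/8) = 7/4.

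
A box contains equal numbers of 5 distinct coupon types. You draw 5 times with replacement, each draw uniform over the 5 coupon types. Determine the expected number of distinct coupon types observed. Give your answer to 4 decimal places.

3.3616

Let Xⱼ=1 if type j appears at least once. P(Xⱼ=1) = 1 − ((5−1)/5)^5 = 2101/3125.
E[#distinct] = 5·2101/3125 = 2101/625.
≈ 3.3616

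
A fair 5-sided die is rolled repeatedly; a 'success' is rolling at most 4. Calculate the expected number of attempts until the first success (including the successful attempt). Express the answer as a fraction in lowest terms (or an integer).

5/4

For a geometric distribution, E[trials] = 1/p = 1/(4/5) = 5/4.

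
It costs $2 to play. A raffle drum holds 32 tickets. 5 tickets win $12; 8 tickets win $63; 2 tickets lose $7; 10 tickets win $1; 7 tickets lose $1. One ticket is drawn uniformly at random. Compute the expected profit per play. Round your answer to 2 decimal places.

E[payout] = (5/32)·12 + (8/32)·63 + (2/32)·(-7) + (10/32)·1 + (7/32)·(-1) = 553/32
Expected profit = 553/32 − 2 = 489/32 ≈ $15.28

$15.28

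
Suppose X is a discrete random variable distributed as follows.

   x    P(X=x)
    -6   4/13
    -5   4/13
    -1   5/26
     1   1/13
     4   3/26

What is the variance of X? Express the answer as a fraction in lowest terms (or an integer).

7877/676

E[X] = (4/13)·(-6) + (4/13)·(-5) + (5/26)·(-1) + (1/13)·1 + (3/26)·4 = -79/26
E[X²] = (4/13)·36 + (4/13)·25 + (5/26)·1 + (1/13)·1 + (3/26)·16 = 543/26
Var(X) = 543/26 − (-79/26)² = 7877/676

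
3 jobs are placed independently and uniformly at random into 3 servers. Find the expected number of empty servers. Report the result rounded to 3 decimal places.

Let Xⱼ=1 if server j is empty. P(Xⱼ=1) = ((3-1)/3)^3 = 8/27.
By linearity, E[#empty] = 3·8/27 = 8/9.
≈ 0.889

0.889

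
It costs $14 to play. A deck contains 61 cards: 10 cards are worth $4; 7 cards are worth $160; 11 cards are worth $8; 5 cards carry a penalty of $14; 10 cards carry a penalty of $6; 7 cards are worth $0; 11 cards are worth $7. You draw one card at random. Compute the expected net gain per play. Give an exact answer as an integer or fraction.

341/61 dollars

E[payout] = (10/61)·4 + (7/61)·160 + (11/61)·8 + (5/61)·(-14) + (10/61)·(-6) + (7/61)·0 + (11/61)·7 = 1195/61
Expected profit = 1195/61 − 14 = 341/61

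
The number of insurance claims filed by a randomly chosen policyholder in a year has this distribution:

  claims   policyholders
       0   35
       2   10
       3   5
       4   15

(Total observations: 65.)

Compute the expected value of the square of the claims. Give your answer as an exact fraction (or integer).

5

Total = 65, so P(claims=0) = 35/65, etc.
E[X²] = (7/13)·0 + (2/13)·4 + (1/13)·9 + (3/13)·16
     = 5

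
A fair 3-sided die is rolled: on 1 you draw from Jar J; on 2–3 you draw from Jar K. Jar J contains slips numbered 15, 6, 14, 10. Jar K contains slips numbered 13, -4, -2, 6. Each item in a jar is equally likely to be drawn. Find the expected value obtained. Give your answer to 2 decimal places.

5.92

E[X | Jar J] = (15 + 6 + 14 + 10)/4 = 45/4
E[X | Jar K] = (13 − 4 − 2 + 6)/4 = 13/4
E[X] = (1/3)·45/4 + (2/3)·13/4 = 71/12 ≈ 5.92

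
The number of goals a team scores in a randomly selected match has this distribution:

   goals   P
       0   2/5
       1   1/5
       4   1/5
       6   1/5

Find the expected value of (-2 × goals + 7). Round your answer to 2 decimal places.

2.60

E[-2x+7] = (2/5)·7 + (1/5)·5 + (1/5)·(-1) + (1/5)·(-5)
     = 13/5 ≈ 2.60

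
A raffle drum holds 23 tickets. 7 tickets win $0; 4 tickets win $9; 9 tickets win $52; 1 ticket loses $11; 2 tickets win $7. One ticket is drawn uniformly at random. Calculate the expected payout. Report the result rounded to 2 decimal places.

$22.04

E[payout] = (7/23)·0 + (4/23)·9 + (9/23)·52 + (1/23)·(-11) + (2/23)·7 = 507/23
≈ $22.04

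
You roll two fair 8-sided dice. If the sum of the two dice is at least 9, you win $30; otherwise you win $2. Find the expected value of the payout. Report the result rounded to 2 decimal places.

$17.75

E[payout] = (7/16)·2 + (9/16)·30 = 71/4
≈ $17.75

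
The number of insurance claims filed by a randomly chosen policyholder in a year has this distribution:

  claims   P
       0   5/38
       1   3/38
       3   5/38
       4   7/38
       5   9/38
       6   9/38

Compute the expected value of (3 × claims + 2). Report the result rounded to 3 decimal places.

E[3x+2] = (5/38)·2 + (3/38)·5 + (5/38)·11 + (7/38)·14 + (9/38)·17 + (9/38)·20
     = 511/38 ≈ 13.447

13.447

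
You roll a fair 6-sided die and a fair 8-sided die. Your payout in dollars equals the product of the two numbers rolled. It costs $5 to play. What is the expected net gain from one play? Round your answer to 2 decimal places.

$10.75

Distribution of the product of the two numbers rolled: 1 w.p. 1/48, 2 w.p. 1/24, 3 w.p. 1/24, 4 w.p. 1/16, 5 w.p. 1/24, 6 w.p. 1/12, …
E[payout] = (1/48)·1 + (1/24)·2 + (1/24)·3 + (1/16)·4 + (1/24)·5 + (1/12)·6 + (1/48)·7 + (1/16)·8 + (1/48)·9 + (1/24)·10 + (1/12)·12 + (1/48)·14 + (1/24)·15 + (1/24)·16 + (1/24)·18 + (1/24)·20 + (1/48)·21 + (1/16)·24 + (1/48)·25 + (1/48)·28 + (1/24)·30 + (1/48)·32 + (1/48)·35 + (1/48)·36 + (1/48)·40 + (1/48)·42 + (1/48)·48 = 63/4
Expected profit = 63/4 − 5 = 43/4 ≈ $10.75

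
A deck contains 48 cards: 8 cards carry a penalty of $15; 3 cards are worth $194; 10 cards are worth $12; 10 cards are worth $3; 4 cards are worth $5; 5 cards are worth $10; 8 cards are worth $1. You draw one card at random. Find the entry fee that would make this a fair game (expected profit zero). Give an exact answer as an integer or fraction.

115/8 dollars

E[payout] = (8/48)·(-15) + (3/48)·194 + (10/48)·12 + (10/48)·3 + (4/48)·5 + (5/48)·10 + (8/48)·1 = 115/8
Fair fee = E[payout] = 115/8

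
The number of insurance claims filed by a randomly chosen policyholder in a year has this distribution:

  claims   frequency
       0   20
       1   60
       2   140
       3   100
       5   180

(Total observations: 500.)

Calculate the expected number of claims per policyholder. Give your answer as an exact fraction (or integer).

Total = 500, so P(claims=0) = 20/500, etc.
E[X] = (1/25)·0 + (3/25)·1 + (7/25)·2 + (1/5)·3 + (9/25)·5
     = 77/25

77/25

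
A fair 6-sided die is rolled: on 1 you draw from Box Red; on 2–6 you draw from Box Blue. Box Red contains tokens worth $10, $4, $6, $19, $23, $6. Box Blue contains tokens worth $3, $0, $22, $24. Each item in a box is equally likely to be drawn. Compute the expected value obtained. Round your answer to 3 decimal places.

$12.097

E[X | Box Red] = (10 + 4 + 6 + 19 + 23 + 6)/6 = 34/3
E[X | Box Blue] = (3 + 0 + 22 + 24)/4 = 49/4
E[X] = (1/6)·34/3 + (5/6)·49/4 = 871/72 ≈ 12.097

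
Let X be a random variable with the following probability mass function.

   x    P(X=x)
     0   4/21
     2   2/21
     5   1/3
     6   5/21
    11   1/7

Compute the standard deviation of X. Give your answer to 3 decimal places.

3.314

E[X] = 34/7, E[X²] = 242/7
Var(X) = E[X²] − (E[X])² = 242/7 − 1156/49 = 538/49
SD(X) = √(538/49) ≈ 3.314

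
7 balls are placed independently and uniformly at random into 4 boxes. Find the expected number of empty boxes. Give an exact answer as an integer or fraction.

2187/4096

Let Xⱼ=1 if box j is empty. P(Xⱼ=1) = ((4-1)/4)^7 = 2187/16384.
By linearity, E[#empty] = 4·2187/16384 = 2187/4096.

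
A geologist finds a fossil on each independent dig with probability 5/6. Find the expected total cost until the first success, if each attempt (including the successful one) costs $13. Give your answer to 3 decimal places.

$15.600

E[#attempts] = 1/p = 6/5; E[cost] = 13·6/5 = 78/5.
≈ 15.600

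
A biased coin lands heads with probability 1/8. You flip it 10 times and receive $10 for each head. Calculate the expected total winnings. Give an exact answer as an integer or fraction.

25/2 dollars

E[#heads] = 10·1/8 = 5/4 (linearity over flips).
E[winnings] = 10·5/4 = 25/2.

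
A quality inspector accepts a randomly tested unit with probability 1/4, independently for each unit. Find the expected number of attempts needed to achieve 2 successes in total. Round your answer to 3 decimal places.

By linearity (sum of 2 independent geometric waits), E[trials] = 2/p = 2/(1/4) = 8.
≈ 8.000

8.000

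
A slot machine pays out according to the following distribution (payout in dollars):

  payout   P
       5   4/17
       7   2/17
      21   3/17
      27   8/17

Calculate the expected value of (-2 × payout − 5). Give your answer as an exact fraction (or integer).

-711/17

E[-2x-5] = (4/17)·(-15) + (2/17)·(-19) + (3/17)·(-47) + (8/17)·(-59)
     = -711/17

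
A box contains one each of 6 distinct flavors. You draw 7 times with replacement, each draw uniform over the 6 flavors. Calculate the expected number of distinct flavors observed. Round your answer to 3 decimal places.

Let Xⱼ=1 if type j appears at least once. P(Xⱼ=1) = 1 − ((6−1)/6)^7 = 201811/279936.
E[#distinct] = 6·201811/279936 = 201811/46656.
≈ 4.326

4.326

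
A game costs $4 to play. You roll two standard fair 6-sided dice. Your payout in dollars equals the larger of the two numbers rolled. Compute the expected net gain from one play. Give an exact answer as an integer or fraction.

Distribution of the larger of the two numbers rolled: 1 w.p. 1/36, 2 w.p. 1/12, 3 w.p. 5/36, 4 w.p. 7/36, 5 w.p. 1/4, 6 w.p. 11/36
E[payout] = (1/36)·1 + (1/12)·2 + (5/36)·3 + (7/36)·4 + (1/4)·5 + (11/36)·6 = 161/36
Expected profit = 161/36 − 4 = 17/36

17/36 dollars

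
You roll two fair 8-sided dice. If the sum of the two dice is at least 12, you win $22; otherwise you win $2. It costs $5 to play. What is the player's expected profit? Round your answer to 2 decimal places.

$1.69

E[payout] = (49/64)·2 + (15/64)·22 = 107/16
Expected profit = 107/16 − 5 = 27/16 ≈ $1.69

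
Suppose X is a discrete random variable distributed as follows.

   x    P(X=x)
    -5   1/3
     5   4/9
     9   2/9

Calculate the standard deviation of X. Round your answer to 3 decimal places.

E[X] = 23/9, E[X²] = 337/9
Var(X) = E[X²] − (E[X])² = 337/9 − 529/81 = 2504/81
SD(X) = √(2504/81) ≈ 5.560

5.560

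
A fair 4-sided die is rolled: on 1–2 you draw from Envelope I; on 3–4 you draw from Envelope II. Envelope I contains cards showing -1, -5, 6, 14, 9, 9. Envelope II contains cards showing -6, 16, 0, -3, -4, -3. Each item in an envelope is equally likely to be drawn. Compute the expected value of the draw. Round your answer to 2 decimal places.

E[X | Envelope I] = (-1 − 5 + 6 + 14 + 9 + 9)/6 = 16/3
E[X | Envelope II] = (-6 + 16 + 0 − 3 − 4 − 3)/6 = 0
E[X] = (1/2)·16/3 + (1/2)·0 = 8/3 ≈ 2.67

2.67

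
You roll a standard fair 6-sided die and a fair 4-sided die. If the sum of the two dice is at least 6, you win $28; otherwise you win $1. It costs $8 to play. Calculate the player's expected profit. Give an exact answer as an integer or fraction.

E[payout] = (5/12)·1 + (7/12)·28 = 67/4
Expected profit = 67/4 − 8 = 35/4

35/4 dollars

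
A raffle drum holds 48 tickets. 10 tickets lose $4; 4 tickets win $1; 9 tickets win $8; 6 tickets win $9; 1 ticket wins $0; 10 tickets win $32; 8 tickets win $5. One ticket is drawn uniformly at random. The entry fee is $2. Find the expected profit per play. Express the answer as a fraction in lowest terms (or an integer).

59/8 dollars

E[payout] = (10/48)·(-4) + (4/48)·1 + (9/48)·8 + (6/48)·9 + (1/48)·0 + (10/48)·32 + (8/48)·5 = 75/8
Expected profit = 75/8 − 2 = 59/8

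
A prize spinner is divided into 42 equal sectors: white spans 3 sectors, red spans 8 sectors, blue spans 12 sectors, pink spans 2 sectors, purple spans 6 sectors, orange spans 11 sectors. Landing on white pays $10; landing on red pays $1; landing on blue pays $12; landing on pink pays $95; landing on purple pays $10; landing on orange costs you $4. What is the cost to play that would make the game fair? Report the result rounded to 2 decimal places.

$9.24

E[payout] = (3/42)·10 + (8/42)·1 + (12/42)·12 + (2/42)·95 + (6/42)·10 + (11/42)·(-4) = 194/21
Fair fee = E[payout] = 194/21 ≈ $9.24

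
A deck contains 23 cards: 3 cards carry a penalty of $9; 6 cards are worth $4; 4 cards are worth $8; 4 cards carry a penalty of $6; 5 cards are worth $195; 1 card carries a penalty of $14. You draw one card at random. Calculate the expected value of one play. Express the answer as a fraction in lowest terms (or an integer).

E[payout] = (3/23)·(-9) + (6/23)·4 + (4/23)·8 + (4/23)·(-6) + (5/23)·195 + (1/23)·(-14) = 42

$42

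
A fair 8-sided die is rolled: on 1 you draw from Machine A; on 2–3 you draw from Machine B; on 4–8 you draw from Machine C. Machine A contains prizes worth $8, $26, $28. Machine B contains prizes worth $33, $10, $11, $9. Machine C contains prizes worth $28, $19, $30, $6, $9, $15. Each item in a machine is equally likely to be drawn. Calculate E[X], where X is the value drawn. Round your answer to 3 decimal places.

E[X | Machine A] = (8 + 26 + 28)/3 = 62/3
E[X | Machine B] = (33 + 10 + 11 + 9)/4 = 63/4
E[X | Machine C] = (28 + 19 + 30 + 6 + 9 + 15)/6 = 107/6
E[X] = (1/8)·62/3 + (1/4)·63/4 + (5/8)·107/6 = 53/3 ≈ 17.667

$17.667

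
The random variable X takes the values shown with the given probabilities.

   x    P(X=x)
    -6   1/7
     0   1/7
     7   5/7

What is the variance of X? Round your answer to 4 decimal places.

E[X] = (1/7)·(-6) + (1/7)·0 + (5/7)·7 = 29/7
E[X²] = (1/7)·36 + (1/7)·0 + (5/7)·49 = 281/7
Var(X) = 281/7 − (29/7)² = 1126/49 ≈ 22.9796

22.9796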